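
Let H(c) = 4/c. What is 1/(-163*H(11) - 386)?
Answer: -11/4898 ≈ -0.0022458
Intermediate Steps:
1/(-163*H(11) - 386) = 1/(-652/11 - 386) = 1/(-4898/11) = -11/4898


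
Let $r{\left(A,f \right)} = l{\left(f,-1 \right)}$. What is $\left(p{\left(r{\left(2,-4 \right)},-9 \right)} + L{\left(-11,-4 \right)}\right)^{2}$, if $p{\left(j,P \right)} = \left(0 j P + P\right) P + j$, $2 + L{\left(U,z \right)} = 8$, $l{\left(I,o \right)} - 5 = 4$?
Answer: $9216$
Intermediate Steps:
$l{\left(I,o \right)} = 9$ ($l{\left(I,o \right)} = 5 + 4 = 9$)
$r{\left(A,f \right)} = 9$
$L{\left(U,z \right)} = 6$ ($L{\left(U,z \right)} = -2 + 8 = 6$)
$p{\left(j,P \right)} = j + P^{2}$ ($p{\left(j,P \right)} = \left(0 P + P\right) P + j = \left(0 + P\right) P + j = P P + j = P^{2} + j = j + P^{2}$)
$\left(p{\left(r{\left(2,-4 \right)},-9 \right)} + L{\left(-11,-4 \right)}\right)^{2} = \left(\left(9 + \left(-9\right)^{2}\right) + 6\right)^{2} = \left(\left(9 + 81\right) + 6\right)^{2} = \left(90 + 6\right)^{2} = 96^{2} = 9216$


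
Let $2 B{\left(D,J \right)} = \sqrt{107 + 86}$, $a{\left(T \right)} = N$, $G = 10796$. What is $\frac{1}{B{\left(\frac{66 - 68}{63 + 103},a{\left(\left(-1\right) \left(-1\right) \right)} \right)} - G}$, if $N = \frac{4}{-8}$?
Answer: $- \frac{43184}{466214271} - \frac{2 \sqrt{193}}{466214271} \approx -9.2687 \cdot 10^{-5}$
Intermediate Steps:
$N = - \frac{1}{2}$ ($N = 4 \left(- \frac{1}{8}\right) = - \frac{1}{2} \approx -0.5$)
$a{\left(T \right)} = - \frac{1}{2}$
$B{\left(D,J \right)} = \frac{\sqrt{193}}{2}$ ($B{\left(D,J \right)} = \frac{\sqrt{107 + 86}}{2} = \frac{\sqrt{193}}{2}$)
$\frac{1}{B{\left(\frac{66 - 68}{63 + 103},a{\left(\left(-1\right) \left(-1\right) \right)} \right)} - G} = \frac{1}{\frac{\sqrt{193}}{2} - 10796} = \frac{1}{-10796 + \frac{\sqrt{193}}{2}}$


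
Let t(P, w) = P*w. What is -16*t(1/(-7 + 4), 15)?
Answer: 80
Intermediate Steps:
-16*t(1/(-7 + 4), 15) = -16*15/(-7 + 4) = -16*15/(-3) = -(-16)*15/3 = -16*(-5) = 80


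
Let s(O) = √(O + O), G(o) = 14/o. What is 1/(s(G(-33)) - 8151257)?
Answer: -268991481/2192618692441645 - 2*I*√231/2192618692441645 ≈ -1.2268e-7 - 1.3864e-14*I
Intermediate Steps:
s(O) = √2*√O (s(O) = √(2*O) = √2*√O)
1/(s(G(-33)) - 8151257) = 1/(√2*√(14/(-33)) - 8151257) = 1/(√2*√(14*(-1/33)) - 8151257) = 1/(√2*√(-14/33) - 8151257) = 1/(√2*(I*√462/33) - 8151257) = 1/(2*I*√231/33 - 8151257) = 1/(-8151257 + 2*I*√231/33)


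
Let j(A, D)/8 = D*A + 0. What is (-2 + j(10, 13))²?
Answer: 1077444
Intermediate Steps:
j(A, D) = 8*A*D (j(A, D) = 8*(D*A + 0) = 8*(A*D + 0) = 8*(A*D) = 8*A*D)
(-2 + j(10, 13))² = (-2 + 8*10*13)² = (-2 + 1040)² = 1038² = 1077444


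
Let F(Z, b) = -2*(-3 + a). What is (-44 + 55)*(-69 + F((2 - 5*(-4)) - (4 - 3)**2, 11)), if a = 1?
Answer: -715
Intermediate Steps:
F(Z, b) = 4 (F(Z, b) = -2*(-3 + 1) = -2*(-2) = 4)
(-44 + 55)*(-69 + F((2 - 5*(-4)) - (4 - 3)**2, 11)) = (-44 + 55)*(-69 + 4) = 11*(-65) = -715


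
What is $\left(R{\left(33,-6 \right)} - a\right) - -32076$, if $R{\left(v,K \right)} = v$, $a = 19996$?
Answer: $12113$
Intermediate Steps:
$\left(R{\left(33,-6 \right)} - a\right) - -32076 = \left(33 - 19996\right) - -32076 = \left(33 - 19996\right) + 32076 = -19963 + 32076 = 12113$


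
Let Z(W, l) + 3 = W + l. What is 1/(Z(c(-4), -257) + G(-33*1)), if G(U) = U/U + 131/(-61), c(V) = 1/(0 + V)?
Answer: -244/63781 ≈ -0.0038256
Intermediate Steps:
c(V) = 1/V
Z(W, l) = -3 + W + l (Z(W, l) = -3 + (W + l) = -3 + W + l)
G(U) = -70/61 (G(U) = 1 + 131*(-1/61) = 1 - 131/61 = -70/61)
1/(Z(c(-4), -257) + G(-33*1)) = 1/((-3 + 1/(-4) - 257) - 70/61) = 1/((-3 - ¼ - 257) - 70/61) = 1/(-1041/4 - 70/61) = 1/(-63781/244) = -244/63781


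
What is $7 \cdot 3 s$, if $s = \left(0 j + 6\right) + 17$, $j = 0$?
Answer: $483$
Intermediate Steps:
$s = 23$ ($s = \left(0 \cdot 0 + 6\right) + 17 = \left(0 + 6\right) + 17 = 6 + 17 = 23$)
$7 \cdot 3 s = 7 \cdot 3 \cdot 23 = 21 \cdot 23 = 483$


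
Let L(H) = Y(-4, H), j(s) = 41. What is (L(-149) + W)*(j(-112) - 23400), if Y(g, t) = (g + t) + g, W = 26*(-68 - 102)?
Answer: 106914143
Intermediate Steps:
W = -4420 (W = 26*(-170) = -4420)
Y(g, t) = t + 2*g
L(H) = -8 + H (L(H) = H + 2*(-4) = H - 8 = -8 + H)
(L(-149) + W)*(j(-112) - 23400) = ((-8 - 149) - 4420)*(41 - 23400) = (-157 - 4420)*(-23359) = -4577*(-23359) = 106914143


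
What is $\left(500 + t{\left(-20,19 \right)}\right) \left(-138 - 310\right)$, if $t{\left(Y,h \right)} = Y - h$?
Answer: $-206528$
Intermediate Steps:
$\left(500 + t{\left(-20,19 \right)}\right) \left(-138 - 310\right) = \left(500 - 39\right) \left(-138 - 310\right) = \left(500 - 39\right) \left(-448\right) = 461 \left(-448\right) = -206528$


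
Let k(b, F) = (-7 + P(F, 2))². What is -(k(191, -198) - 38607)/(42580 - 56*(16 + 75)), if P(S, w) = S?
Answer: -1709/18742 ≈ -0.091186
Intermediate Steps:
k(b, F) = (-7 + F)²
-(k(191, -198) - 38607)/(42580 - 56*(16 + 75)) = -((-7 - 198)² - 38607)/(42580 - 56*(16 + 75)) = -((-205)² - 38607)/(42580 - 56*91) = -(42025 - 38607)/(42580 - 5096) = -3418/37484 = -1*1709/18742 = -1709/18742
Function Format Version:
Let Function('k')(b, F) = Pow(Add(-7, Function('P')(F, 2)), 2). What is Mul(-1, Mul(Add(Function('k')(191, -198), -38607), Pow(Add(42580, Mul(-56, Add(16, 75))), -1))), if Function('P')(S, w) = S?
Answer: Rational(-1709, 18742) ≈ -0.091186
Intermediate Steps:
Function('k')(b, F) = Pow(Add(-7, F), 2)
Mul(-1, Mul(Add(Function('k')(191, -198), -38607), Pow(Add(42580, Mul(-56, Add(16, 75))), -1))) = Mul(-1, Mul(Add(Pow(Add(-7, -198), 2), -38607), Pow(Add(42580, Mul(-56, Add(16, 75))), -1))) = Mul(-1, Mul(Add(Pow(-205, 2), -38607), Pow(Add(42580, Mul(-56, 91)), -1))) = Mul(-1, Mul(Add(42025, -38607), Pow(Add(42580, -5096), -1))) = Mul(-1, Mul(3418, Pow(37484, -1))) = Mul(-1, Mul(3418, Rational(1, 37484))) = Mul(-1, Rational(1709, 18742)) = Rational(-1709, 18742)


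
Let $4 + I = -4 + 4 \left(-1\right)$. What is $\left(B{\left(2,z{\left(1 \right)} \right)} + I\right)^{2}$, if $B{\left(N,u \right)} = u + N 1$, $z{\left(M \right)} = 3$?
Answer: $49$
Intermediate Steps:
$I = -12$ ($I = -4 + \left(-4 + 4 \left(-1\right)\right) = -4 - 8 = -12$)
$B{\left(N,u \right)} = N + u$ ($B{\left(N,u \right)} = u + N = N + u$)
$\left(B{\left(2,z{\left(1 \right)} \right)} + I\right)^{2} = \left(\left(2 + 3\right) - 12\right)^{2} = \left(5 - 12\right)^{2} = \left(-7\right)^{2} = 49$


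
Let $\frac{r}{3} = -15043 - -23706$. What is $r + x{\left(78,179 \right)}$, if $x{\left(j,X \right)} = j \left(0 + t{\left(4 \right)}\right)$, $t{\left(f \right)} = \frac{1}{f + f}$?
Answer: $\frac{103995}{4} \approx 25999.0$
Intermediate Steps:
$t{\left(f \right)} = \frac{1}{2 f}$
$x{\left(j,X \right)} = \frac{j}{8}$ ($x{\left(j,X \right)} = j \left(0 + \frac{1}{2 \cdot 4}\right) = j \left(0 + \frac{1}{2} \cdot \frac{1}{4}\right) = j \left(0 + \frac{1}{8}\right) = j \frac{1}{8} = \frac{j}{8}$)
$r = 25989$ ($r = 3 \left(-15043 - -23706\right) = 3 \left(-15043 + 23706\right) = 3 \cdot 8663 = 25989$)
$r + x{\left(78,179 \right)} = 25989 + \frac{1}{8} \cdot 78 = 25989 + \frac{39}{4} = \frac{103995}{4}$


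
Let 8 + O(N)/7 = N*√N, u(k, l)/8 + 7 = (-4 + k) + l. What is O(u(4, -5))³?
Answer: 7282971136 + 116505059328*I*√6 ≈ 7.283e+9 + 2.8538e+11*I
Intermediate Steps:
u(k, l) = -88 + 8*k + 8*l (u(k, l) = -56 + 8*((-4 + k) + l) = -56 + 8*(-4 + k + l) = -56 + (-32 + 8*k + 8*l) = -88 + 8*k + 8*l)
O(N) = -56 + 7*N^(3/2) (O(N) = -56 + 7*(N*√N) = -56 + 7*N^(3/2))
O(u(4, -5))³ = (-56 + 7*(-88 + 8*4 + 8*(-5))^(3/2))³ = (-56 + 7*(-88 + 32 - 40)^(3/2))³ = (-56 + 7*(-96)^(3/2))³ = (-56 + 7*(-384*I*√6))³ = (-56 - 2688*I*√6)³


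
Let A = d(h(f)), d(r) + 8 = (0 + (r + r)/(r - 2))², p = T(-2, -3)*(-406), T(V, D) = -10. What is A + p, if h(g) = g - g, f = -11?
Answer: 4052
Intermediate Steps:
h(g) = 0
p = 4060 (p = -10*(-406) = 4060)
d(r) = -8 + 4*r²/(-2 + r)² (d(r) = -8 + (0 + (r + r)/(r - 2))² = -8 + (0 + (2*r)/(-2 + r))² = -8 + (0 + 2*r/(-2 + r))² = -8 + (2*r/(-2 + r))² = -8 + 4*r²/(-2 + r)²)
A = -8 (A = -8 + 4*0²/(-2 + 0)² = -8 + 4*0/(-2)² = -8 + 4*0*(¼) = -8 + 0 = -8)
A + p = -8 + 4060 = 4052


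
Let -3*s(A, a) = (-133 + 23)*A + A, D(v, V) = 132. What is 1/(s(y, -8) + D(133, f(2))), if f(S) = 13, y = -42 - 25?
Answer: -3/6907 ≈ -0.00043434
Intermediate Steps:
y = -67
s(A, a) = 109*A/3 (s(A, a) = -((-133 + 23)*A + A)/3 = -(-110*A + A)/3 = -(-109)*A/3 = 109*A/3)
1/(s(y, -8) + D(133, f(2))) = 1/((109/3)*(-67) + 132) = 1/(-7303/3 + 132) = 1/(-6907/3) = -3/6907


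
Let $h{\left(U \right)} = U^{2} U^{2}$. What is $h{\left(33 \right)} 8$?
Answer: $9487368$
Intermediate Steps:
$h{\left(U \right)} = U^{4}$
$h{\left(33 \right)} 8 = 33^{4} \cdot 8 = 1185921 \cdot 8 = 9487368$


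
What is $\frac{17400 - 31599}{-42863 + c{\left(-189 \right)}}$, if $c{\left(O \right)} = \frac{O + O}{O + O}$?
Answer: $\frac{14199}{42862} \approx 0.33127$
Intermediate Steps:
$c{\left(O \right)} = 1$ ($c{\left(O \right)} = \frac{2 O}{2 O} = 2 O \frac{1}{2 O} = 1$)
$\frac{17400 - 31599}{-42863 + c{\left(-189 \right)}} = \frac{17400 - 31599}{-42863 + 1} = - \frac{14199}{-42862} = \left(-14199\right) \left(- \frac{1}{42862}\right) = \frac{14199}{42862}$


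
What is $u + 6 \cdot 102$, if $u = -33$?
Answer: $579$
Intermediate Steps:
$u + 6 \cdot 102 = -33 + 6 \cdot 102 = -33 + 612 = 579$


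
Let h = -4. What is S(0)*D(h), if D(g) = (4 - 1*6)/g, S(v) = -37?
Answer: -37/2 ≈ -18.500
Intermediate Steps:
D(g) = -2/g (D(g) = (4 - 6)/g = -2/g)
S(0)*D(h) = -(-74)/(-4) = -(-74)*(-1)/4 = -37*½ = -37/2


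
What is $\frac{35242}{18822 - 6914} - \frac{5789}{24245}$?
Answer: $\frac{30211803}{11104210} \approx 2.7208$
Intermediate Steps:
$\frac{35242}{18822 - 6914} - \frac{5789}{24245} = \frac{35242}{11908} - \frac{5789}{24245} = 35242 \cdot \frac{1}{11908} - \frac{5789}{24245} = \frac{17621}{5954} - \frac{5789}{24245} = \frac{30211803}{11104210}$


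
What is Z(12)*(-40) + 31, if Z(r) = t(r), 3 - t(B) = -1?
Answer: -129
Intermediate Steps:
t(B) = 4 (t(B) = 3 - 1*(-1) = 3 + 1 = 4)
Z(r) = 4
Z(12)*(-40) + 31 = 4*(-40) + 31 = -160 + 31 = -129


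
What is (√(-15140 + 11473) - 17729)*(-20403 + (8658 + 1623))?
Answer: 179452938 - 10122*I*√3667 ≈ 1.7945e+8 - 6.1295e+5*I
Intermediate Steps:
(√(-15140 + 11473) - 17729)*(-20403 + (8658 + 1623)) = (√(-3667) - 17729)*(-20403 + 10281) = (I*√3667 - 17729)*(-10122) = (-17729 + I*√3667)*(-10122) = 179452938 - 10122*I*√3667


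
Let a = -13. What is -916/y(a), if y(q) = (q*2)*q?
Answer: -458/169 ≈ -2.7101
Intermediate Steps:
y(q) = 2*q² (y(q) = (2*q)*q = 2*q²)
-916/y(a) = -916/(2*(-13)²) = -916/(2*169) = -916/338 = -916*1/338 = -458/169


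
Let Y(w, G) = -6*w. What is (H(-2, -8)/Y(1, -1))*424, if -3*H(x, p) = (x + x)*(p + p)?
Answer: 13568/9 ≈ 1507.6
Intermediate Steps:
H(x, p) = -4*p*x/3 (H(x, p) = -(x + x)*(p + p)/3 = -2*x*2*p/3 = -4*p*x/3)
(H(-2, -8)/Y(1, -1))*424 = ((-4/3*(-8)*(-2))/((-6*1)))*424 = -64/3/(-6)*424 = -64/3*(-1/6)*424 = (32/9)*424 = 13568/9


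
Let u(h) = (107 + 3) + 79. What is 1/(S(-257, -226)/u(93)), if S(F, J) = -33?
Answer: -63/11 ≈ -5.7273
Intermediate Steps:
u(h) = 189 (u(h) = 110 + 79 = 189)
1/(S(-257, -226)/u(93)) = 1/(-33/189) = 1/(-33*1/189) = 1/(-11/63) = -63/11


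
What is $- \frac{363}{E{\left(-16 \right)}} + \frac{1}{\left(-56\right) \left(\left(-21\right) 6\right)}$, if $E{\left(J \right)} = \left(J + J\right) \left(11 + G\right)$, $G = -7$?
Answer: $\frac{160091}{56448} \approx 2.8361$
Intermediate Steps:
$E{\left(J \right)} = 8 J$ ($E{\left(J \right)} = \left(J + J\right) \left(11 - 7\right) = 2 J 4 = 8 J$)
$- \frac{363}{E{\left(-16 \right)}} + \frac{1}{\left(-56\right) \left(\left(-21\right) 6\right)} = - \frac{363}{8 \left(-16\right)} + \frac{1}{\left(-56\right) \left(\left(-21\right) 6\right)} = - \frac{363}{-128} - \frac{1}{56 \left(-126\right)} = \left(-363\right) \left(- \frac{1}{128}\right) - - \frac{1}{7056} = \frac{363}{128} + \frac{1}{7056} = \frac{160091}{56448}$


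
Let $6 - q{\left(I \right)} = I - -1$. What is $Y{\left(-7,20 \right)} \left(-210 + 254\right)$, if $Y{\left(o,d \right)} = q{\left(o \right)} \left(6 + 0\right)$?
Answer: $3168$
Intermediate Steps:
$q{\left(I \right)} = 5 - I$ ($q{\left(I \right)} = 6 - \left(I - -1\right) = 6 - \left(I + 1\right) = 6 - \left(1 + I\right) = 5 - I$)
$Y{\left(o,d \right)} = 30 - 6 o$ ($Y{\left(o,d \right)} = \left(5 - o\right) \left(6 + 0\right) = \left(5 - o\right) 6 = 30 - 6 o$)
$Y{\left(-7,20 \right)} \left(-210 + 254\right) = \left(30 - -42\right) \left(-210 + 254\right) = \left(30 + 42\right) 44 = 72 \cdot 44 = 3168$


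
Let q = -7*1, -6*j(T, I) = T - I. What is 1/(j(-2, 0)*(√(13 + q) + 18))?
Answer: 9/53 - √6/106 ≈ 0.14670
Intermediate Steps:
j(T, I) = -T/6 + I/6 (j(T, I) = -(T - I)/6 = -T/6 + I/6)
q = -7
1/(j(-2, 0)*(√(13 + q) + 18)) = 1/((-⅙*(-2) + (⅙)*0)*(√(13 - 7) + 18)) = 1/((⅓ + 0)*(√6 + 18)) = 1/((18 + √6)/3) = 1/(6 + √6/3)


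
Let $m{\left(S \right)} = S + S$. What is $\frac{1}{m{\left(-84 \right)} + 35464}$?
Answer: $\frac{1}{35296} \approx 2.8332 \cdot 10^{-5}$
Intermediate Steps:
$m{\left(S \right)} = 2 S$
$\frac{1}{m{\left(-84 \right)} + 35464} = \frac{1}{2 \left(-84\right) + 35464} = \frac{1}{-168 + 35464} = \frac{1}{35296}$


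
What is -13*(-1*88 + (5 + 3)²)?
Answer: 312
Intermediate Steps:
-13*(-1*88 + (5 + 3)²) = -13*(-88 + 8²) = -13*(-88 + 64) = -13*(-24) = 312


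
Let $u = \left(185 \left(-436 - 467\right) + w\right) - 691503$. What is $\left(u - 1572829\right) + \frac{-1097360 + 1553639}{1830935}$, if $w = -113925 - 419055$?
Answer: $- \frac{5427562836866}{1830935} \approx -2.9644 \cdot 10^{6}$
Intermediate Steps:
$w = -532980$ ($w = -113925 - 419055 = -532980$)
$u = -1391538$ ($u = \left(185 \left(-436 - 467\right) - 532980\right) - 691503 = \left(185 \left(-903\right) - 532980\right) - 691503 = \left(-167055 - 532980\right) - 691503 = -700035 - 691503 = -1391538$)
$\left(u - 1572829\right) + \frac{-1097360 + 1553639}{1830935} = \left(-1391538 - 1572829\right) + \frac{-1097360 + 1553639}{1830935} = -2964367 + 456279 \cdot \frac{1}{1830935} = -2964367 + \frac{456279}{1830935} = - \frac{5427562836866}{1830935}$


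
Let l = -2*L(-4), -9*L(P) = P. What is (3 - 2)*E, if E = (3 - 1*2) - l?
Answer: 17/9 ≈ 1.8889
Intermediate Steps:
L(P) = -P/9
l = -8/9 (l = -(-2)*(-4)/9 = -2*4/9 = -8/9 ≈ -0.88889)
E = 17/9 (E = (3 - 1*2) - 1*(-8/9) = (3 - 2) + 8/9 = 1 + 8/9 = 17/9 ≈ 1.8889)
(3 - 2)*E = (3 - 2)*(17/9) = 1*(17/9) = 17/9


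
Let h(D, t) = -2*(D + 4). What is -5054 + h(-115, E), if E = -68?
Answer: -4832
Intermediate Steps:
h(D, t) = -8 - 2*D (h(D, t) = -2*(4 + D) = -8 - 2*D)
-5054 + h(-115, E) = -5054 + (-8 - 2*(-115)) = -5054 + (-8 + 230) = -5054 + 222 = -4832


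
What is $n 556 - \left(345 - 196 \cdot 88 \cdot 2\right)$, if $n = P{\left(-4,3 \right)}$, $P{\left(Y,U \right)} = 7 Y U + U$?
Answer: $-10885$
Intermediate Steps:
$P{\left(Y,U \right)} = U + 7 U Y$ ($P{\left(Y,U \right)} = 7 U Y + U = U + 7 U Y$)
$n = -81$ ($n = 3 \left(1 + 7 \left(-4\right)\right) = 3 \left(1 - 28\right) = 3 \left(-27\right) = -81$)
$n 556 - \left(345 - 196 \cdot 88 \cdot 2\right) = \left(-81\right) 556 - \left(345 - 196 \cdot 88 \cdot 2\right) = -45036 + \left(-345 + 196 \cdot 176\right) = -45036 + \left(-345 + 34496\right) = -45036 + 34151 = -10885$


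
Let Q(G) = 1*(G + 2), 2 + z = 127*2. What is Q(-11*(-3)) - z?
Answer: -217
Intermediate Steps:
z = 252 (z = -2 + 127*2 = -2 + 254 = 252)
Q(G) = 2 + G (Q(G) = 1*(2 + G) = 2 + G)
Q(-11*(-3)) - z = (2 - 11*(-3)) - 1*252 = (2 + 33) - 252 = 35 - 252 = -217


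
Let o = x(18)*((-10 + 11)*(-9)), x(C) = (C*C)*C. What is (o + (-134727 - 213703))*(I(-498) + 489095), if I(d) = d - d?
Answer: -196086989210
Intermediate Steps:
x(C) = C**3 (x(C) = C**2*C = C**3)
o = -52488 (o = 18**3*((-10 + 11)*(-9)) = 5832*(1*(-9)) = 5832*(-9) = -52488)
I(d) = 0
(o + (-134727 - 213703))*(I(-498) + 489095) = (-52488 + (-134727 - 213703))*(0 + 489095) = (-52488 - 348430)*489095 = -400918*489095 = -196086989210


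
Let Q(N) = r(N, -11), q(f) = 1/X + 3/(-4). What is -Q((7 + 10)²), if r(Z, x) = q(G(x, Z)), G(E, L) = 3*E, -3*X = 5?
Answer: 27/20 ≈ 1.3500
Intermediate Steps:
X = -5/3 (X = -⅓*5 = -5/3 ≈ -1.6667)
q(f) = -27/20 (q(f) = 1/(-5/3) + 3/(-4) = 1*(-⅗) + 3*(-¼) = -⅗ - ¾ = -27/20)
r(Z, x) = -27/20
Q(N) = -27/20
-Q((7 + 10)²) = -1*(-27/20) = 27/20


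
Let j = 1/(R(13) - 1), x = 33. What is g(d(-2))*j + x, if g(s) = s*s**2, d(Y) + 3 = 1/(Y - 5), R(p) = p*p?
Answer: 236368/7203 ≈ 32.815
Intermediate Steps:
R(p) = p**2
d(Y) = -3 + 1/(-5 + Y) (d(Y) = -3 + 1/(Y - 5) = -3 + 1/(-5 + Y))
g(s) = s**3
j = 1/168 (j = 1/(13**2 - 1) = 1/(169 - 1) = 1/168 ≈ 0.0059524)
g(d(-2))*j + x = ((16 - 3*(-2))/(-5 - 2))**3*(1/168) + 33 = ((16 + 6)/(-7))**3*(1/168) + 33 = (-1/7*22)**3*(1/168) + 33 = (-22/7)**3*(1/168) + 33 = -10648/343*1/168 + 33 = -1331/7203 + 33 = 236368/7203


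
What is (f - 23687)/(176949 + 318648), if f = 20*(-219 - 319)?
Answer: -34447/495597 ≈ -0.069506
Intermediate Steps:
f = -10760 (f = 20*(-538) = -10760)
(f - 23687)/(176949 + 318648) = (-10760 - 23687)/(176949 + 318648) = -34447/495597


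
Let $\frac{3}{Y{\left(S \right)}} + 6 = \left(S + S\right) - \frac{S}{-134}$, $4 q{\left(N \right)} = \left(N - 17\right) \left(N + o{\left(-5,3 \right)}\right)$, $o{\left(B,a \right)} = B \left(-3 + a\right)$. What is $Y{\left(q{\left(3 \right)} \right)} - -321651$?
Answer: $\frac{778073501}{2419} \approx 3.2165 \cdot 10^{5}$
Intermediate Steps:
$q{\left(N \right)} = \frac{N \left(-17 + N\right)}{4}$ ($q{\left(N \right)} = \frac{\left(N - 17\right) \left(N - 5 \left(-3 + 3\right)\right)}{4} = \frac{\left(-17 + N\right) \left(N - 0\right)}{4} = \frac{\left(-17 + N\right) \left(N + 0\right)}{4} = \frac{\left(-17 + N\right) N}{4} = \frac{N \left(-17 + N\right)}{4}$)
$Y{\left(S \right)} = \frac{3}{-6 + \frac{269 S}{134}}$ ($Y{\left(S \right)} = \frac{3}{-6 + \left(\left(S + S\right) - \frac{S}{-134}\right)} = \frac{3}{-6 + \left(2 S - S \left(- \frac{1}{134}\right)\right)} = \frac{3}{-6 + \left(2 S - - \frac{S}{134}\right)} = \frac{3}{-6 + \left(2 S + \frac{S}{134}\right)} = \frac{3}{-6 + \frac{269 S}{134}}$)
$Y{\left(q{\left(3 \right)} \right)} - -321651 = \frac{402}{-804 + 269 \cdot \frac{1}{4} \cdot 3 \left(-17 + 3\right)} - -321651 = \frac{402}{-804 + 269 \cdot \frac{1}{4} \cdot 3 \left(-14\right)} + 321651 = \frac{402}{-804 + 269 \left(- \frac{21}{2}\right)} + 321651 = \frac{402}{-804 - \frac{5649}{2}} + 321651 = \frac{402}{- \frac{7257}{2}} + 321651 = 402 \left(- \frac{2}{7257}\right) + 321651 = - \frac{268}{2419} + 321651 = \frac{778073501}{2419}$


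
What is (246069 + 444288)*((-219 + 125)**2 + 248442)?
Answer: 177613668246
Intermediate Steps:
(246069 + 444288)*((-219 + 125)**2 + 248442) = 690357*((-94)**2 + 248442) = 690357*(8836 + 248442) = 690357*257278 = 177613668246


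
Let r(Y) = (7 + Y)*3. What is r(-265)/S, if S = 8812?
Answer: -387/4406 ≈ -0.087835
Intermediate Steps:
r(Y) = 21 + 3*Y
r(-265)/S = (21 + 3*(-265))/8812 = (21 - 795)*(1/8812) = -774*1/8812 = -387/4406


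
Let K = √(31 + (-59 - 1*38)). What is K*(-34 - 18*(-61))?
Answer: 1064*I*√66 ≈ 8644.0*I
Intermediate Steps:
K = I*√66 (K = √(31 + (-59 - 38)) = √(31 - 97) = √(-66) = I*√66 ≈ 8.124*I)
K*(-34 - 18*(-61)) = (I*√66)*(-34 - 18*(-61)) = (I*√66)*(-34 + 1098) = (I*√66)*1064 = 1064*I*√66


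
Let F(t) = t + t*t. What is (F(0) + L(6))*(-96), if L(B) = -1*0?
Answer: 0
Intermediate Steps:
L(B) = 0
F(t) = t + t²
(F(0) + L(6))*(-96) = (0*(1 + 0) + 0)*(-96) = (0*1 + 0)*(-96) = (0 + 0)*(-96) = 0*(-96) = 0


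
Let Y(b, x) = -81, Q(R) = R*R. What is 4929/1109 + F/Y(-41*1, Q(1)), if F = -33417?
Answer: 4162078/9981 ≈ 417.00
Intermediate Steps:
Q(R) = R**2
4929/1109 + F/Y(-41*1, Q(1)) = 4929/1109 - 33417/(-81) = 4929*(1/1109) - 33417*(-1/81) = 4929/1109 + 3713/9 = 4162078/9981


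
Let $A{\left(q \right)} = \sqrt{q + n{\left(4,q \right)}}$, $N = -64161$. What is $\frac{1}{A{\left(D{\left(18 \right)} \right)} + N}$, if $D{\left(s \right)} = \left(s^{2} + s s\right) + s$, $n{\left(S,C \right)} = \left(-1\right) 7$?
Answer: $- \frac{64161}{4116633262} - \frac{\sqrt{659}}{4116633262} \approx -1.5592 \cdot 10^{-5}$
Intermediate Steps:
$n{\left(S,C \right)} = -7$
$D{\left(s \right)} = s + 2 s^{2}$ ($D{\left(s \right)} = \left(s^{2} + s^{2}\right) + s = 2 s^{2} + s = s + 2 s^{2}$)
$A{\left(q \right)} = \sqrt{-7 + q}$ ($A{\left(q \right)} = \sqrt{q - 7} = \sqrt{-7 + q}$)
$\frac{1}{A{\left(D{\left(18 \right)} \right)} + N} = \frac{1}{\sqrt{-7 + 18 \left(1 + 2 \cdot 18\right)} - 64161} = \frac{1}{\sqrt{-7 + 18 \left(1 + 36\right)} - 64161} = \frac{1}{\sqrt{-7 + 18 \cdot 37} - 64161} = \frac{1}{\sqrt{-7 + 666} - 64161} = \frac{1}{\sqrt{659} - 64161} = \frac{1}{-64161 + \sqrt{659}}$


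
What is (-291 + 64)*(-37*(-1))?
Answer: -8399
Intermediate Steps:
(-291 + 64)*(-37*(-1)) = -227*37 = -8399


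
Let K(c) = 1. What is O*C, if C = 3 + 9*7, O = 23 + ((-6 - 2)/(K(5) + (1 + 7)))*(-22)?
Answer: 8426/3 ≈ 2808.7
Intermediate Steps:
O = 383/9 (O = 23 + ((-6 - 2)/(1 + (1 + 7)))*(-22) = 23 - 8/(1 + 8)*(-22) = 23 - 8/9*(-22) = 23 + 176/9 = 383/9 ≈ 42.556)
C = 66 (C = 3 + 63 = 66)
O*C = (383/9)*66 = 8426/3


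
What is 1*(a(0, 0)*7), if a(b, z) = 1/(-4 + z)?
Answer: -7/4 ≈ -1.7500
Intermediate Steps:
1*(a(0, 0)*7) = 1*(7/(-4 + 0)) = 1*(7/(-4)) = 1*(-¼*7) = 1*(-7/4) = -7/4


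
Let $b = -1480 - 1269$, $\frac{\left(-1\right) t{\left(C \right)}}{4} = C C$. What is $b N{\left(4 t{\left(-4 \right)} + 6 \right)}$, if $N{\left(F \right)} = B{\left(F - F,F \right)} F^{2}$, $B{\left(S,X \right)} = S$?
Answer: $0$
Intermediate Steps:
$t{\left(C \right)} = - 4 C^{2}$ ($t{\left(C \right)} = - 4 C C = - 4 C^{2}$)
$b = -2749$
$N{\left(F \right)} = 0$ ($N{\left(F \right)} = \left(F - F\right) F^{2} = 0 F^{2} = 0$)
$b N{\left(4 t{\left(-4 \right)} + 6 \right)} = \left(-2749\right) 0 = 0$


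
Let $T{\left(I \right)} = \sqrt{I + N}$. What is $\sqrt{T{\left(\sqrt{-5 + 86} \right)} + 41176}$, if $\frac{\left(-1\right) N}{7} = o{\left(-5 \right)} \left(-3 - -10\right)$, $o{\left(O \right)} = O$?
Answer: $\sqrt{41176 + \sqrt{254}} \approx 202.96$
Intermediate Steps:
$N = 245$ ($N = - 7 \left(- 5 \left(-3 - -10\right)\right) = - 7 \left(- 5 \left(-3 + 10\right)\right) = - 7 \left(\left(-5\right) 7\right) = \left(-7\right) \left(-35\right) = 245$)
$T{\left(I \right)} = \sqrt{245 + I}$ ($T{\left(I \right)} = \sqrt{I + 245} = \sqrt{245 + I}$)
$\sqrt{T{\left(\sqrt{-5 + 86} \right)} + 41176} = \sqrt{\sqrt{245 + \sqrt{-5 + 86}} + 41176} = \sqrt{\sqrt{245 + \sqrt{81}} + 41176} = \sqrt{\sqrt{245 + 9} + 41176} = \sqrt{\sqrt{254} + 41176} = \sqrt{41176 + \sqrt{254}}$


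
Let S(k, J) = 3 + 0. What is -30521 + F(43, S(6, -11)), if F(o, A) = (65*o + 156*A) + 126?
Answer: -27132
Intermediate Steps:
S(k, J) = 3
F(o, A) = 126 + 65*o + 156*A
-30521 + F(43, S(6, -11)) = -30521 + (126 + 65*43 + 156*3) = -30521 + (126 + 2795 + 468) = -30521 + 3389 = -27132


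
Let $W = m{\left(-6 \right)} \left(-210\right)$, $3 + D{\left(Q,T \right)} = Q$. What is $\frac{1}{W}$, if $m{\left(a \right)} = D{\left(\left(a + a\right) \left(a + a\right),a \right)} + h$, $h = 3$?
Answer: $- \frac{1}{30240} \approx -3.3069 \cdot 10^{-5}$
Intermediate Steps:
$D{\left(Q,T \right)} = -3 + Q$
$m{\left(a \right)} = 4 a^{2}$ ($m{\left(a \right)} = \left(-3 + \left(a + a\right) \left(a + a\right)\right) + 3 = \left(-3 + 2 a 2 a\right) + 3 = \left(-3 + 4 a^{2}\right) + 3 = 4 a^{2}$)
$W = -30240$ ($W = 4 \left(-6\right)^{2} \left(-210\right) = 4 \cdot 36 \left(-210\right) = 144 \left(-210\right) = -30240$)
$\frac{1}{W} = \frac{1}{-30240} = - \frac{1}{30240}$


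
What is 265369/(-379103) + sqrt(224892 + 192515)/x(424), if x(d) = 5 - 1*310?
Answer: -265369/379103 - sqrt(417407)/305 ≈ -2.8183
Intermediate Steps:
x(d) = -305 (x(d) = 5 - 310 = -305)
265369/(-379103) + sqrt(224892 + 192515)/x(424) = 265369/(-379103) + sqrt(224892 + 192515)/(-305) = 265369*(-1/379103) + sqrt(417407)*(-1/305) = -265369/379103 - sqrt(417407)/305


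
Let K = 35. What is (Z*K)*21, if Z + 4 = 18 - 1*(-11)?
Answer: 18375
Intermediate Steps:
Z = 25 (Z = -4 + (18 - 1*(-11)) = -4 + (18 + 11) = -4 + 29 = 25)
(Z*K)*21 = (25*35)*21 = 875*21 = 18375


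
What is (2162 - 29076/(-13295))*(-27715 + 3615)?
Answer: -138685214120/2659 ≈ -5.2157e+7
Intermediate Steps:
(2162 - 29076/(-13295))*(-27715 + 3615) = (2162 - 29076*(-1/13295))*(-24100) = (2162 + 29076/13295)*(-24100) = (28772866/13295)*(-24100) = -138685214120/2659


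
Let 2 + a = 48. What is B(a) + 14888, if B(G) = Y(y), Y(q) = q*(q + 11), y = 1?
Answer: 14900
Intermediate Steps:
a = 46 (a = -2 + 48 = 46)
Y(q) = q*(11 + q)
B(G) = 12 (B(G) = 1*(11 + 1) = 1*12 = 12)
B(a) + 14888 = 12 + 14888 = 14900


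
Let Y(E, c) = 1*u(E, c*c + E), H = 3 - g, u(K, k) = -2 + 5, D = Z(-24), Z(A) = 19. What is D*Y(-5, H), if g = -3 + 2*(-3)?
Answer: 57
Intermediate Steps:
D = 19
g = -9 (g = -3 - 6 = -9)
u(K, k) = 3
H = 12 (H = 3 - 1*(-9) = 3 + 9 = 12)
Y(E, c) = 3 (Y(E, c) = 1*3 = 3)
D*Y(-5, H) = 19*3 = 57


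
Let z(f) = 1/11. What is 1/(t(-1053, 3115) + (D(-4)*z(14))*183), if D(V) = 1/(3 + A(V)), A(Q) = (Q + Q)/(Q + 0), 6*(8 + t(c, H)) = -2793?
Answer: -110/51719 ≈ -0.0021269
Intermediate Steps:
t(c, H) = -947/2 (t(c, H) = -8 + (⅙)*(-2793) = -8 - 931/2 = -947/2)
A(Q) = 2 (A(Q) = (2*Q)/Q = 2)
z(f) = 1/11
D(V) = ⅕ (D(V) = 1/(3 + 2) = 1/5 = ⅕)
1/(t(-1053, 3115) + (D(-4)*z(14))*183) = 1/(-947/2 + ((⅕)*(1/11))*183) = 1/(-947/2 + (1/55)*183) = 1/(-947/2 + 183/55) = 1/(-51719/110) = -110/51719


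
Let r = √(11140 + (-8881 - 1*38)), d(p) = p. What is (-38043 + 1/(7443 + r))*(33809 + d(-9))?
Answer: -17807792674680450/13849007 - 8450*√2221/13849007 ≈ -1.2859e+9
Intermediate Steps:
r = √2221 (r = √(11140 + (-8881 - 38)) = √(11140 - 8919) = √2221 ≈ 47.128)
(-38043 + 1/(7443 + r))*(33809 + d(-9)) = (-38043 + 1/(7443 + √2221))*(33809 - 9) = (-38043 + 1/(7443 + √2221))*33800 = -1285853400 + 33800/(7443 + √2221)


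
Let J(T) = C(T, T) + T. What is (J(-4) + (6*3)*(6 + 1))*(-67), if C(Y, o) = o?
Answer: -7906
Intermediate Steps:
J(T) = 2*T (J(T) = T + T = 2*T)
(J(-4) + (6*3)*(6 + 1))*(-67) = (2*(-4) + (6*3)*(6 + 1))*(-67) = (-8 + 18*7)*(-67) = (-8 + 126)*(-67) = 118*(-67) = -7906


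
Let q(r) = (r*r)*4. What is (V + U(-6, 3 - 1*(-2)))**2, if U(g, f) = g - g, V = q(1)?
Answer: 16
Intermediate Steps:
q(r) = 4*r**2 (q(r) = r**2*4 = 4*r**2)
V = 4 (V = 4*1**2 = 4*1 = 4)
U(g, f) = 0
(V + U(-6, 3 - 1*(-2)))**2 = (4 + 0)**2 = 4**2 = 16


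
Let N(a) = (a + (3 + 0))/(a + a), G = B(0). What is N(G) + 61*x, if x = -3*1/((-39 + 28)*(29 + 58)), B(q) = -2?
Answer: -75/1276 ≈ -0.058777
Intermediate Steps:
G = -2
x = 1/319 (x = -3/(87*(-11)) = -3/(-957) = -3*(-1/957) = 1/319 ≈ 0.0031348)
N(a) = (3 + a)/(2*a) (N(a) = (a + 3)/((2*a)) = (3 + a)*(1/(2*a)) = (3 + a)/(2*a))
N(G) + 61*x = (½)*(3 - 2)/(-2) + 61*(1/319) = (½)*(-½)*1 + 61/319 = -¼ + 61/319 = -75/1276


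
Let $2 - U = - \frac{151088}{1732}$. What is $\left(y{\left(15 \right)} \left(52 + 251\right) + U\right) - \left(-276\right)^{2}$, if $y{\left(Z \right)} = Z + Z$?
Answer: $- \frac{29009600}{433} \approx -66997.0$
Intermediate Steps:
$y{\left(Z \right)} = 2 Z$
$U = \frac{38638}{433}$ ($U = 2 - - \frac{151088}{1732} = 2 - \left(-151088\right) \frac{1}{1732} = 2 - - \frac{37772}{433} = 2 + \frac{37772}{433} = \frac{38638}{433} \approx 89.233$)
$\left(y{\left(15 \right)} \left(52 + 251\right) + U\right) - \left(-276\right)^{2} = \left(2 \cdot 15 \left(52 + 251\right) + \frac{38638}{433}\right) - \left(-276\right)^{2} = \left(30 \cdot 303 + \frac{38638}{433}\right) - 76176 = \left(9090 + \frac{38638}{433}\right) - 76176 = \frac{3974608}{433} - 76176 = - \frac{29009600}{433}$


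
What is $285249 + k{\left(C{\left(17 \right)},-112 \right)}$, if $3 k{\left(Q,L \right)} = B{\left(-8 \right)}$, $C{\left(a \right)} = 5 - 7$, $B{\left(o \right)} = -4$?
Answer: $\frac{855743}{3} \approx 2.8525 \cdot 10^{5}$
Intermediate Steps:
$C{\left(a \right)} = -2$ ($C{\left(a \right)} = 5 - 7 = -2$)
$k{\left(Q,L \right)} = - \frac{4}{3}$ ($k{\left(Q,L \right)} = \frac{1}{3} \left(-4\right) = - \frac{4}{3}$)
$285249 + k{\left(C{\left(17 \right)},-112 \right)} = 285249 - \frac{4}{3} = \frac{855743}{3}$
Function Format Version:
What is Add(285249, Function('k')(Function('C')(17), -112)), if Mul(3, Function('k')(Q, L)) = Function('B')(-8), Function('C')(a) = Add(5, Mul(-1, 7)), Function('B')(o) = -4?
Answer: Rational(855743, 3) ≈ 2.8525e+5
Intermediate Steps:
Function('C')(a) = -2 (Function('C')(a) = Add(5, -7) = -2)
Function('k')(Q, L) = Rational(-4, 3) (Function('k')(Q, L) = Mul(Rational(1, 3), -4) = Rational(-4, 3))
Add(285249, Function('k')(Function('C')(17), -112)) = Add(285249, Rational(-4, 3)) = Rational(855743, 3)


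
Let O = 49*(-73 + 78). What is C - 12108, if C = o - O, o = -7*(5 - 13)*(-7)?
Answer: -12745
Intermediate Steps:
o = -392 (o = -7*(-8)*(-7) = 56*(-7) = -392)
O = 245 (O = 49*5 = 245)
C = -637 (C = -392 - 1*245 = -392 - 245 = -637)
C - 12108 = -637 - 12108 = -12745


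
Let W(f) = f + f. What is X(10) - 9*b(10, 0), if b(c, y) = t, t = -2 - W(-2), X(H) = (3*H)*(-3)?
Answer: -108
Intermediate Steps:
W(f) = 2*f
X(H) = -9*H
t = 2 (t = -2 - 2*(-2) = -2 - 1*(-4) = -2 + 4 = 2)
b(c, y) = 2
X(10) - 9*b(10, 0) = -9*10 - 9*2 = -90 - 18 = -108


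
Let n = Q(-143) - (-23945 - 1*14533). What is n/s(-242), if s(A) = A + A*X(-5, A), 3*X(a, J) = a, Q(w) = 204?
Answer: 58023/242 ≈ 239.76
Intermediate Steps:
X(a, J) = a/3
s(A) = -2*A/3 (s(A) = A + A*((⅓)*(-5)) = A + A*(-5/3) = A - 5*A/3 = -2*A/3)
n = 38682 (n = 204 - (-23945 - 1*14533) = 204 - (-23945 - 14533) = 204 - 1*(-38478) = 204 + 38478 = 38682)
n/s(-242) = 38682/((-⅔*(-242))) = 38682/(484/3) = 38682*(3/484) = 58023/242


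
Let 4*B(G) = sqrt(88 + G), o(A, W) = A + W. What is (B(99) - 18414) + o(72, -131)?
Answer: -18473 + sqrt(187)/4 ≈ -18470.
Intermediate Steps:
B(G) = sqrt(88 + G)/4
(B(99) - 18414) + o(72, -131) = (sqrt(88 + 99)/4 - 18414) + (72 - 131) = (sqrt(187)/4 - 18414) - 59 = (-18414 + sqrt(187)/4) - 59 = -18473 + sqrt(187)/4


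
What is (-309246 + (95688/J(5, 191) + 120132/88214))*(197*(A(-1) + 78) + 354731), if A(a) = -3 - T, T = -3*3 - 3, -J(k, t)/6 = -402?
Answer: -339797302728385020/2955169 ≈ -1.1498e+11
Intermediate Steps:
J(k, t) = 2412 (J(k, t) = -6*(-402) = 2412)
T = -12 (T = -9 - 3 = -12)
A(a) = 9 (A(a) = -3 - 1*(-12) = -3 + 12 = 9)
(-309246 + (95688/J(5, 191) + 120132/88214))*(197*(A(-1) + 78) + 354731) = (-309246 + (95688/2412 + 120132/88214))*(197*(9 + 78) + 354731) = (-309246 + (95688*(1/2412) + 120132*(1/88214)))*(197*87 + 354731) = (-309246 + (2658/67 + 60066/44107))*(17139 + 354731) = (-309246 + 121260828/2955169)*371870 = -913752931746/2955169*371870 = -339797302728385020/2955169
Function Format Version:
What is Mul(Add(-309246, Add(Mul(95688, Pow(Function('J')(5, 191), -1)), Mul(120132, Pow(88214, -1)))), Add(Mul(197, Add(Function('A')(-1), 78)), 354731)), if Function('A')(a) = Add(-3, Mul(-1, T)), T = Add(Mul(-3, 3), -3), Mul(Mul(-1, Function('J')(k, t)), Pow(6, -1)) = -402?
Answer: Rational(-339797302728385020, 2955169) ≈ -1.1498e+11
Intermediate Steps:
Function('J')(k, t) = 2412 (Function('J')(k, t) = Mul(-6, -402) = 2412)
T = -12 (T = Add(-9, -3) = -12)
Function('A')(a) = 9 (Function('A')(a) = Add(-3, Mul(-1, -12)) = Add(-3, 12) = 9)
Mul(Add(-309246, Add(Mul(95688, Pow(Function('J')(5, 191), -1)), Mul(120132, Pow(88214, -1)))), Add(Mul(197, Add(Function('A')(-1), 78)), 354731)) = Mul(Add(-309246, Add(Mul(95688, Pow(2412, -1)), Mul(120132, Pow(88214, -1)))), Add(Mul(197, Add(9, 78)), 354731)) = Mul(Add(-309246, Add(Mul(95688, Rational(1, 2412)), Mul(120132, Rational(1, 88214)))), Add(Mul(197, 87), 354731)) = Mul(Add(-309246, Add(Rational(2658, 67), Rational(60066, 44107))), Add(17139, 354731)) = Mul(Add(-309246, Rational(121260828, 2955169)), 371870) = Mul(Rational(-913752931746, 2955169), 371870) = Rational(-339797302728385020, 2955169)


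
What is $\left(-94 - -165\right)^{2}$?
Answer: $5041$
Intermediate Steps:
$\left(-94 - -165\right)^{2} = \left(-94 + \left(-21 + 186\right)\right)^{2} = \left(-94 + 165\right)^{2} = 71^{2} = 5041$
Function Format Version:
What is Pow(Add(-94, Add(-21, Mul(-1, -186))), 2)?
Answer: 5041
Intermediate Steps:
Pow(Add(-94, Add(-21, Mul(-1, -186))), 2) = Pow(Add(-94, Add(-21, 186)), 2) = Pow(Add(-94, 165), 2) = Pow(71, 2) = 5041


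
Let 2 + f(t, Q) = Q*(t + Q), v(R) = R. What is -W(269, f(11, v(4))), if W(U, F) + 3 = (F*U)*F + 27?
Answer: -904940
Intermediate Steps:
f(t, Q) = -2 + Q*(Q + t) (f(t, Q) = -2 + Q*(t + Q) = -2 + Q*(Q + t))
W(U, F) = 24 + U*F² (W(U, F) = -3 + ((F*U)*F + 27) = -3 + (U*F² + 27) = -3 + (27 + U*F²) = 24 + U*F²)
-W(269, f(11, v(4))) = -(24 + 269*(-2 + 4² + 4*11)²) = -(24 + 269*(-2 + 16 + 44)²) = -(24 + 269*58²) = -(24 + 269*3364) = -(24 + 904916) = -1*904940 = -904940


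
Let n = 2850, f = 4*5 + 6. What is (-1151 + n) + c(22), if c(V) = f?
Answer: 1725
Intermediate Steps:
f = 26 (f = 20 + 6 = 26)
c(V) = 26
(-1151 + n) + c(22) = (-1151 + 2850) + 26 = 1699 + 26 = 1725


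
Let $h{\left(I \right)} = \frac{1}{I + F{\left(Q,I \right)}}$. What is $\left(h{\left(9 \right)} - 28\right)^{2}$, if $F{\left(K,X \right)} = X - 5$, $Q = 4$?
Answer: $\frac{131769}{169} \approx 779.7$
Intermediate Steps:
$F{\left(K,X \right)} = -5 + X$
$h{\left(I \right)} = \frac{1}{-5 + 2 I}$ ($h{\left(I \right)} = \frac{1}{I + \left(-5 + I\right)} = \frac{1}{-5 + 2 I}$)
$\left(h{\left(9 \right)} - 28\right)^{2} = \left(\frac{1}{-5 + 2 \cdot 9} - 28\right)^{2} = \left(\frac{1}{-5 + 18} - 28\right)^{2} = \left(\frac{1}{13} - 28\right)^{2} = \left(- \frac{363}{13}\right)^{2} = \frac{131769}{169}$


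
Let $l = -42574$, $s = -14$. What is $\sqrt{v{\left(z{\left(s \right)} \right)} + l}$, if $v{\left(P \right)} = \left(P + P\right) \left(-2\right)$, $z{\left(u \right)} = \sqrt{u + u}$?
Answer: $\sqrt{-42574 - 8 i \sqrt{7}} \approx 0.0513 - 206.33 i$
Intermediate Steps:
$z{\left(u \right)} = \sqrt{2} \sqrt{u}$ ($z{\left(u \right)} = \sqrt{2 u} = \sqrt{2} \sqrt{u}$)
$v{\left(P \right)} = - 4 P$ ($v{\left(P \right)} = 2 P \left(-2\right) = - 4 P$)
$\sqrt{v{\left(z{\left(s \right)} \right)} + l} = \sqrt{- 4 \sqrt{2} \sqrt{-14} - 42574} = \sqrt{- 4 \sqrt{2} i \sqrt{14} - 42574} = \sqrt{- 4 \cdot 2 i \sqrt{7} - 42574} = \sqrt{- 8 i \sqrt{7} - 42574} = \sqrt{-42574 - 8 i \sqrt{7}}$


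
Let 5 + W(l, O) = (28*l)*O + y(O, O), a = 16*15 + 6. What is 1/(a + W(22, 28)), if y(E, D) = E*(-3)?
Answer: 1/17405 ≈ 5.7455e-5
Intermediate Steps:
a = 246 (a = 240 + 6 = 246)
y(E, D) = -3*E
W(l, O) = -5 - 3*O + 28*O*l (W(l, O) = -5 + ((28*l)*O - 3*O) = -5 + (28*O*l - 3*O) = -5 + (-3*O + 28*O*l) = -5 - 3*O + 28*O*l)
1/(a + W(22, 28)) = 1/(246 + (-5 - 3*28 + 28*28*22)) = 1/(246 + (-5 - 84 + 17248)) = 1/(246 + 17159) = 1/17405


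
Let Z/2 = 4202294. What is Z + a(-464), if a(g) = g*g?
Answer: 8619884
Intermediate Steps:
Z = 8404588 (Z = 2*4202294 = 8404588)
a(g) = g²
Z + a(-464) = 8404588 + (-464)² = 8404588 + 215296 = 8619884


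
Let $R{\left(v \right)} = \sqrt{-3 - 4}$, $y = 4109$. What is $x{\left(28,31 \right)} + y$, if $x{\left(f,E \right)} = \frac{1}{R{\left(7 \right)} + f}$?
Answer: $\frac{464321}{113} - \frac{i \sqrt{7}}{791} \approx 4109.0 - 0.0033448 i$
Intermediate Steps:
$R{\left(v \right)} = i \sqrt{7}$ ($R{\left(v \right)} = \sqrt{-7} = i \sqrt{7}$)
$x{\left(f,E \right)} = \frac{1}{f + i \sqrt{7}}$ ($x{\left(f,E \right)} = \frac{1}{i \sqrt{7} + f} = \frac{1}{f + i \sqrt{7}}$)
$x{\left(28,31 \right)} + y = \frac{1}{28 + i \sqrt{7}} + 4109 = 4109 + \frac{1}{28 + i \sqrt{7}}$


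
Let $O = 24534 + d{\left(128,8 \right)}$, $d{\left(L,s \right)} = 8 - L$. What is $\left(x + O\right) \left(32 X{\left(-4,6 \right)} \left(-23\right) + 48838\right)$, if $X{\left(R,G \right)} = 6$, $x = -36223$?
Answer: $-524579398$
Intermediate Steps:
$O = 24414$ ($O = 24534 + \left(8 - 128\right) = 24534 - 120 = 24414$)
$\left(x + O\right) \left(32 X{\left(-4,6 \right)} \left(-23\right) + 48838\right) = \left(-36223 + 24414\right) \left(32 \cdot 6 \left(-23\right) + 48838\right) = - 11809 \left(192 \left(-23\right) + 48838\right) = - 11809 \left(-4416 + 48838\right) = \left(-11809\right) 44422 = -524579398$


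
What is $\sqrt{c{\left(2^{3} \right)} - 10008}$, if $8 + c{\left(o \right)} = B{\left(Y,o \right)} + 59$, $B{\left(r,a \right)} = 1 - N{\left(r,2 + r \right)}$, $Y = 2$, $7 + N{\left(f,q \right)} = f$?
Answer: $i \sqrt{9951} \approx 99.755 i$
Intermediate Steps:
$N{\left(f,q \right)} = -7 + f$
$B{\left(r,a \right)} = 8 - r$ ($B{\left(r,a \right)} = 1 - \left(-7 + r\right) = 8 - r$)
$c{\left(o \right)} = 57$ ($c{\left(o \right)} = -8 + \left(\left(8 - 2\right) + 59\right) = -8 + \left(6 + 59\right) = -8 + 65 = 57$)
$\sqrt{c{\left(2^{3} \right)} - 10008} = \sqrt{57 - 10008} = \sqrt{-9951} = i \sqrt{9951}$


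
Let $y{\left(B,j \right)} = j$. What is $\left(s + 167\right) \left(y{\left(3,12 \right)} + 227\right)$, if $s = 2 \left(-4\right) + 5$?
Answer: $39196$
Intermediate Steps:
$s = -3$ ($s = -8 + 5 = -3$)
$\left(s + 167\right) \left(y{\left(3,12 \right)} + 227\right) = \left(-3 + 167\right) \left(12 + 227\right) = 164 \cdot 239 = 39196$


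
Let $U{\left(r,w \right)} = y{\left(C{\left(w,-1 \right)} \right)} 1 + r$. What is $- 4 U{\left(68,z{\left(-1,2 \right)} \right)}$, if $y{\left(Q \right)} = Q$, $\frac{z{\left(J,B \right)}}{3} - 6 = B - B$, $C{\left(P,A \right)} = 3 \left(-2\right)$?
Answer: $-248$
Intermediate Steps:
$C{\left(P,A \right)} = -6$
$z{\left(J,B \right)} = 18$ ($z{\left(J,B \right)} = 18 + 3 \left(B - B\right) = 18 + 3 \cdot 0 = 18 + 0 = 18$)
$U{\left(r,w \right)} = -6 + r$ ($U{\left(r,w \right)} = \left(-6\right) 1 + r = -6 + r$)
$- 4 U{\left(68,z{\left(-1,2 \right)} \right)} = - 4 \left(-6 + 68\right) = \left(-4\right) 62 = -248$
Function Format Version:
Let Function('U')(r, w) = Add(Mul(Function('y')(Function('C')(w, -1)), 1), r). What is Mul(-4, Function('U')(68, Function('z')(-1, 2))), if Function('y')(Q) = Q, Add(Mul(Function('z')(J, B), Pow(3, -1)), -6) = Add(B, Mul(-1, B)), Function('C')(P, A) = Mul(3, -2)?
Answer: -248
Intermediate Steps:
Function('C')(P, A) = -6
Function('z')(J, B) = 18 (Function('z')(J, B) = Add(18, Mul(3, Add(B, Mul(-1, B)))) = Add(18, Mul(3, 0)) = Add(18, 0) = 18)
Function('U')(r, w) = Add(-6, r) (Function('U')(r, w) = Add(Mul(-6, 1), r) = Add(-6, r))
Mul(-4, Function('U')(68, Function('z')(-1, 2))) = Mul(-4, Add(-6, 68)) = Mul(-4, 62) = -248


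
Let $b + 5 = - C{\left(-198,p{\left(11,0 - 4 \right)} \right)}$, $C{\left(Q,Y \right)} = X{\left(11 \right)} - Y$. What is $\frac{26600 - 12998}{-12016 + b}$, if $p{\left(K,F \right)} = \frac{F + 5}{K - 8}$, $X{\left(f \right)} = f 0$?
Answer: $- \frac{20403}{18031} \approx -1.1316$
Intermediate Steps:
$X{\left(f \right)} = 0$
$p{\left(K,F \right)} = \frac{5 + F}{-8 + K}$
$C{\left(Q,Y \right)} = - Y$ ($C{\left(Q,Y \right)} = 0 - Y = - Y$)
$b = - \frac{14}{3}$ ($b = -5 - - \frac{5 + \left(0 - 4\right)}{-8 + 11} = -5 - - \frac{5 + \left(0 - 4\right)}{3} = -5 - - \frac{5 - 4}{3} = -5 - - \frac{1}{3} = -5 + \frac{1}{3} = - \frac{14}{3} \approx -4.6667$)
$\frac{26600 - 12998}{-12016 + b} = \frac{26600 - 12998}{-12016 - \frac{14}{3}} = \frac{13602}{- \frac{36062}{3}} = 13602 \left(- \frac{3}{36062}\right) = - \frac{20403}{18031}$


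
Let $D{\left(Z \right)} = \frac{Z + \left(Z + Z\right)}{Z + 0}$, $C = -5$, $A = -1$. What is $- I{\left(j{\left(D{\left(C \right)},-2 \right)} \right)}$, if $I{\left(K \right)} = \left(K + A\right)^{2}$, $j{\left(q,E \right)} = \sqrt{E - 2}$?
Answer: $3 + 4 i \approx 3.0 + 4.0 i$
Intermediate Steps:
$D{\left(Z \right)} = 3$ ($D{\left(Z \right)} = \frac{Z + 2 Z}{Z} = \frac{3 Z}{Z} = 3$)
$j{\left(q,E \right)} = \sqrt{-2 + E}$
$I{\left(K \right)} = \left(-1 + K\right)^{2}$ ($I{\left(K \right)} = \left(K - 1\right)^{2} = \left(-1 + K\right)^{2}$)
$- I{\left(j{\left(D{\left(C \right)},-2 \right)} \right)} = - \left(-1 + \sqrt{-2 - 2}\right)^{2} = - \left(-1 + \sqrt{-4}\right)^{2} = - \left(-1 + 2 i\right)^{2}$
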